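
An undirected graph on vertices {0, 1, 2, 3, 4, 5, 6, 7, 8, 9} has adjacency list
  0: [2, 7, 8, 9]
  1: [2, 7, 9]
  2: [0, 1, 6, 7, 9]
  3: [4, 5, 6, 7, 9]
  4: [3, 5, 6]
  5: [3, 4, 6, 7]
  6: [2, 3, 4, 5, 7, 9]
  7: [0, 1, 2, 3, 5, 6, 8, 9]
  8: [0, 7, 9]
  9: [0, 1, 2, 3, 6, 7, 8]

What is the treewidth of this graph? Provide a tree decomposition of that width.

Each bag holds 4 vertices, so the decomposition has width 3, which upper-bounds the treewidth. On the other hand G contains the 4-clique {3, 4, 5, 6}. A clique must lie in a single bag of any decomposition, so no decomposition can have width below 3. The upper and lower bounds meet at 3, so that is the treewidth.

Treewidth 3.
One such decomposition:
Bags: B1 = {2, 6, 7, 9}  B2 = {0, 2, 7, 9}  B3 = {1, 2, 7, 9}  B4 = {3, 6, 7, 9}  B5 = {3, 5, 6, 7}  B6 = {0, 7, 8, 9}  B7 = {3, 4, 5, 6}
Tree: B1–B2, B1–B3, B1–B4, B4–B5, B2–B6, B5–B7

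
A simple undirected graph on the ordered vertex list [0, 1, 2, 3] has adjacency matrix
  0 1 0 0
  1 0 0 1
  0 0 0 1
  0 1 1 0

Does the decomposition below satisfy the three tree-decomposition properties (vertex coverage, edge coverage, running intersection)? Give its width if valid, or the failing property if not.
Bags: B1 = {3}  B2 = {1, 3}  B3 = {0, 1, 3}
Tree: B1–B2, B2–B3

No — vertex 2 appears in no bag.

A tree decomposition must satisfy three properties: every vertex lies in some bag; for every edge, both endpoints lie together in some bag; and for every vertex, the bags containing it form a connected subtree. Here vertex 2 appears in no bag, so the decomposition is invalid.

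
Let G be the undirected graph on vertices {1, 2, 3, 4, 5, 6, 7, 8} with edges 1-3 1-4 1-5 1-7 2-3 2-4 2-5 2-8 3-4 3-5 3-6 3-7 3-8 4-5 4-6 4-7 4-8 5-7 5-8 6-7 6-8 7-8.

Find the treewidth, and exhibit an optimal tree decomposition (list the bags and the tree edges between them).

Treewidth 4.
One such decomposition:
Bags: B1 = {3, 4, 5, 7, 8}  B2 = {2, 3, 4, 5, 8}  B3 = {3, 4, 6, 7, 8}  B4 = {1, 3, 4, 5, 7}
Tree: B1–B2, B1–B3, B1–B4

Every bag has size at most 5, so the width is 5 − 1 = 4 and tw(G) ≤ 4. On the other hand G contains the 5-clique {2, 3, 4, 5, 8}. A clique must lie in a single bag of any decomposition, so no decomposition can have width below 4. Combining the bounds, tw(G) = 4.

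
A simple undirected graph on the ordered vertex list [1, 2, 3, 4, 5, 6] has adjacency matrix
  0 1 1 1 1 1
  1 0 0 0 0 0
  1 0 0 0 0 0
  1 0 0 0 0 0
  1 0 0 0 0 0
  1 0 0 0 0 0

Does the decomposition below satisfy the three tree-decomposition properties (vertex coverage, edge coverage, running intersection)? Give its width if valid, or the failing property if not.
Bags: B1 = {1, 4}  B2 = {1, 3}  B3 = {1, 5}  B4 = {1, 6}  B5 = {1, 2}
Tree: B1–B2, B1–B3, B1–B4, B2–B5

Yes; width 1.

Checking the three conditions: (i) the bags cover all of {1, 2, 3, 4, 5, 6}; (ii) for each edge, some bag contains both endpoints; (iii) the bags containing any fixed vertex form a subtree. All hold, so the decomposition is valid with width 2 − 1 = 1.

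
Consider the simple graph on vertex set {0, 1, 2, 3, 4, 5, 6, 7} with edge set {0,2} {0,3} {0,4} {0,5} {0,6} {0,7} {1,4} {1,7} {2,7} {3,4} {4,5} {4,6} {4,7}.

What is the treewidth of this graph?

2

A width-2 tree decomposition is:
Bags: B1 = {0, 4, 7}  B2 = {0, 3, 4}  B3 = {0, 2, 7}  B4 = {0, 4, 5}  B5 = {0, 4, 6}  B6 = {1, 4, 7}
Tree: B1–B2, B1–B3, B1–B4, B4–B5, B1–B6
Every bag has size at most 3, so the width is 3 − 1 = 2 and tw(G) ≤ 2. For the lower bound, the 3 vertices {0, 2, 7} are pairwise adjacent, and any tree decomposition puts a clique entirely inside one bag — forcing width ≥ 2. Therefore the treewidth is 2.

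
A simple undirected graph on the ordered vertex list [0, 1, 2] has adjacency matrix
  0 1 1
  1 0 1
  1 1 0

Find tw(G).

2

A width-2 tree decomposition is:
Bags: B1 = {0, 1, 2}
Tree: (single bag)
With just one bag of size 3, the width is 3 − 1 = 2, so tw(G) ≤ 2. On the other hand G contains the 3-clique {0, 1, 2}. A clique must lie in a single bag of any decomposition, so no decomposition can have width below 2. Hence tw(G) = 2 exactly.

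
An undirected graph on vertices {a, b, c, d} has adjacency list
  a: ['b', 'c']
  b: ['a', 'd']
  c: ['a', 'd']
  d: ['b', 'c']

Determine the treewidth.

2

A width-2 tree decomposition is:
Bags: B1 = {a, c, d}  B2 = {a, b, d}
Tree: B1–B2
Each bag holds 3 vertices, so the decomposition has width 2, which upper-bounds the treewidth. For the lower bound, G contains the cycle d–c–a–b–d, so G is not a forest; only forests have treewidth ≤ 1, hence tw(G) ≥ 2. The upper and lower bounds meet at 2, so that is the treewidth.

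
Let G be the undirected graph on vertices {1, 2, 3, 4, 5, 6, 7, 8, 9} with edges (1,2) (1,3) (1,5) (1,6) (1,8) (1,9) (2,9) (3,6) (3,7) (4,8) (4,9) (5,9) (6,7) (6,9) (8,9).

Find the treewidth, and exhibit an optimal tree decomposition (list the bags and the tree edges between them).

Treewidth 2.
One optimal decomposition is:
Bags: B1 = {1, 5, 9}  B2 = {1, 2, 9}  B3 = {1, 6, 9}  B4 = {1, 3, 6}  B5 = {1, 8, 9}  B6 = {3, 6, 7}  B7 = {4, 8, 9}
Tree: B1–B2, B2–B3, B3–B4, B3–B5, B4–B6, B5–B7

Every bag has size at most 3, so the width is 3 − 1 = 2 and tw(G) ≤ 2. Conversely, {1, 8, 9} is a clique of size 3, and the vertices of any clique must share a bag in every tree decomposition; so some bag has ≥ 3 vertices and tw(G) ≥ 2. Hence tw(G) = 2 exactly.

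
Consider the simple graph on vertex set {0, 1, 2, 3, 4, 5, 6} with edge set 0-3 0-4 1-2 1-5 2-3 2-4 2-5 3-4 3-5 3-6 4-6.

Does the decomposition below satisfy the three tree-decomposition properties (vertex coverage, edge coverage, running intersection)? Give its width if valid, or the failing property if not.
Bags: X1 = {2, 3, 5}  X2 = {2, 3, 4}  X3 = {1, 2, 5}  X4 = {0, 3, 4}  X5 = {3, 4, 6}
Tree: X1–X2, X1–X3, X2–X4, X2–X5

Every vertex of G appears in some bag (union = {0, 1, 2, 3, 4, 5, 6}); every edge is covered by a bag; and for each vertex v the set of bags containing v is connected in the bag tree. The decomposition is therefore valid. The largest bag has 3 vertices, so the width is 2.

Yes; width 2.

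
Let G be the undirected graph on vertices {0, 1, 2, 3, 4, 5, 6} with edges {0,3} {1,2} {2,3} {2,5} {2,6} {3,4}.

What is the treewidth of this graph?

A width-1 tree decomposition is:
Bags: B1 = {2, 3}  B2 = {1, 2}  B3 = {3, 4}  B4 = {2, 6}  B5 = {2, 5}  B6 = {0, 3}
Tree: B1–B2, B1–B3, B2–B4, B4–B5, B3–B6
Every bag has size at most 2, so the width is 2 − 1 = 1 and tw(G) ≤ 1. Any graph with an edge has treewidth ≥ 1, and G has the edge 2–3. Therefore the treewidth is 1.

1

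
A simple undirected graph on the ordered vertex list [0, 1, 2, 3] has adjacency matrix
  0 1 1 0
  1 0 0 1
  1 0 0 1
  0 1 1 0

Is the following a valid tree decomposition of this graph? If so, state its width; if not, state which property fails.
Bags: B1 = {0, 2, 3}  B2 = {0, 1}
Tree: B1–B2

No — edge (3,1) lies in no bag.

A tree decomposition must satisfy three properties: every vertex lies in some bag; for every edge, both endpoints lie together in some bag; and for every vertex, the bags containing it form a connected subtree. Here edge (3,1) lies in no bag, so the decomposition is invalid.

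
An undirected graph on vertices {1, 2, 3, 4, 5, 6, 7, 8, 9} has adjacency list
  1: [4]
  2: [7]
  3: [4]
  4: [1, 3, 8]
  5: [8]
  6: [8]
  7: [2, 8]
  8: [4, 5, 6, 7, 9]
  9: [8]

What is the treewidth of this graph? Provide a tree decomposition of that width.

Treewidth 1.
Bags: B1 = {5, 8}  B2 = {7, 8}  B3 = {6, 8}  B4 = {2, 7}  B5 = {8, 9}  B6 = {4, 8}  B7 = {3, 4}  B8 = {1, 4}
Tree: B1–B2, B1–B3, B2–B4, B3–B5, B5–B6, B6–B7, B6–B8

Every bag has size at most 2, so the width is 2 − 1 = 1 and tw(G) ≤ 1. G has an edge, so its treewidth is at least 1. Hence tw(G) = 1 exactly.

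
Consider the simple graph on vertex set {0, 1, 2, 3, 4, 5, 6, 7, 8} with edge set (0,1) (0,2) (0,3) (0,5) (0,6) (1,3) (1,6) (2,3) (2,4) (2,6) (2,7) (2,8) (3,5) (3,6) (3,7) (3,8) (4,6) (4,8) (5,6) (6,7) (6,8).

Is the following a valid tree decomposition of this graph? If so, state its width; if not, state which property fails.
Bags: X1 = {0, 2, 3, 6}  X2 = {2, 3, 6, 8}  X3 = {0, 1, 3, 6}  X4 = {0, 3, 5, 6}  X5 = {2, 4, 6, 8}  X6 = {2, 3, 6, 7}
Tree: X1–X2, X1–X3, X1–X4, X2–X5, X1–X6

Yes; width 3.

Checking the three conditions: (i) the bags cover all of {0, 1, 2, 3, 4, 5, 6, 7, 8}; (ii) for each edge, some bag contains both endpoints; (iii) the bags containing any fixed vertex form a subtree. All hold, so the decomposition is valid with width 4 − 1 = 3.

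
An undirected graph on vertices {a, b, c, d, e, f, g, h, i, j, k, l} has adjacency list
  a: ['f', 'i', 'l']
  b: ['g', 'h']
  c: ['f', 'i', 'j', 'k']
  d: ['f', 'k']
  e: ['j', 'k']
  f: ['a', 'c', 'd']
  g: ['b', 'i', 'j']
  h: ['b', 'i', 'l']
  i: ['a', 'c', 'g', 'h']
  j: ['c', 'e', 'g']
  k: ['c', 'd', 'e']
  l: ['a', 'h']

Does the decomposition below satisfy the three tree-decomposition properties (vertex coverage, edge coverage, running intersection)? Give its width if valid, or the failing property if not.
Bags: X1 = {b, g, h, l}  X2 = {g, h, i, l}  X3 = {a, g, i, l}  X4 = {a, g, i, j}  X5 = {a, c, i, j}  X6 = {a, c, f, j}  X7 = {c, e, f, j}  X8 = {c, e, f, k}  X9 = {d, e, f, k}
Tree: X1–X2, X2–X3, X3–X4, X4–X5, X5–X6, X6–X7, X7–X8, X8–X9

Every vertex of G appears in some bag (union = {a, b, c, d, e, f, g, h, i, j, k, l}); every edge is covered by a bag; and for each vertex v the set of bags containing v is connected in the bag tree. The decomposition is therefore valid. The largest bag has 4 vertices, so the width is 3.

Yes; width 3.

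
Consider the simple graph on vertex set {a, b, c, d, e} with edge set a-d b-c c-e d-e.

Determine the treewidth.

1

A width-1 tree decomposition is:
Bags: B1 = {b, c}  B2 = {c, e}  B3 = {d, e}  B4 = {a, d}
Tree: B1–B2, B2–B3, B3–B4
The largest bag has 2 vertices, giving width 1; this decomposition certifies tw(G) ≤ 1. G has an edge, so its treewidth is at least 1. Combining the bounds, tw(G) = 1.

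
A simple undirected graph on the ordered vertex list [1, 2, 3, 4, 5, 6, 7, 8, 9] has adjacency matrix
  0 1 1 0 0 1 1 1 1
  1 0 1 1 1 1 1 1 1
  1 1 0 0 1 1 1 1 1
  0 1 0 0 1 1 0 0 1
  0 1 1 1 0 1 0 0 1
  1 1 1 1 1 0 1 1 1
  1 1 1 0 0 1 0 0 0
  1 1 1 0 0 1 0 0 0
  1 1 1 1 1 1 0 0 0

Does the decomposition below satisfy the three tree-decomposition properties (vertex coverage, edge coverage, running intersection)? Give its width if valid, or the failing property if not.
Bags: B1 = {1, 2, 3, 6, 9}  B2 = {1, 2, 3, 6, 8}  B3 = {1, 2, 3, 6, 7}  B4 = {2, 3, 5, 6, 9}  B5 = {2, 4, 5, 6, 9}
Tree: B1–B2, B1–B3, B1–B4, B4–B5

Checking the three conditions: (i) the bags cover all of {1, 2, 3, 4, 5, 6, 7, 8, 9}; (ii) for each edge, some bag contains both endpoints; (iii) the bags containing any fixed vertex form a subtree. All hold, so the decomposition is valid with width 5 − 1 = 4.

Yes; width 4.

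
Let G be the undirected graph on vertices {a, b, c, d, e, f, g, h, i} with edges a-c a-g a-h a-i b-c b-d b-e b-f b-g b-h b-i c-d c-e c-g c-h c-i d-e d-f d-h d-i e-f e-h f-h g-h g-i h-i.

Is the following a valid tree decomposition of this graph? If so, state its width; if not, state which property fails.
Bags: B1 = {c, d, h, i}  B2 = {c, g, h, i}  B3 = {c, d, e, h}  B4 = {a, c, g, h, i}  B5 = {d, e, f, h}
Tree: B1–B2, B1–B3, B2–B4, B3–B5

No — vertex b appears in no bag.

A tree decomposition must satisfy three properties: every vertex lies in some bag; for every edge, both endpoints lie together in some bag; and for every vertex, the bags containing it form a connected subtree. Here vertex b appears in no bag, so the decomposition is invalid.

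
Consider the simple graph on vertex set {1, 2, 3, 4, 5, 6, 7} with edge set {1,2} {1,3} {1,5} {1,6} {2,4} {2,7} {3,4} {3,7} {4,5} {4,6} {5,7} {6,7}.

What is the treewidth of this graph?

3

A width-3 tree decomposition is:
Bags: B1 = {1, 4, 5, 7}  B2 = {1, 2, 4, 7}  B3 = {1, 4, 6, 7}  B4 = {1, 3, 4, 7}
Tree: B1–B2, B2–B3, B3–B4
Each bag holds 4 vertices, so the decomposition has width 3, which upper-bounds the treewidth. For the lower bound: the 4 vertex sets {5,7}, {2,4}, {1}, {6} are disjoint, each induces a connected subgraph, and every pair is joined by at least one edge of G. Contracting each set to a single vertex therefore yields K_{4} as a minor, and since treewidth is minor-monotone, tw(G) ≥ tw(K_{4}) = 3. The upper and lower bounds meet at 3, so that is the treewidth.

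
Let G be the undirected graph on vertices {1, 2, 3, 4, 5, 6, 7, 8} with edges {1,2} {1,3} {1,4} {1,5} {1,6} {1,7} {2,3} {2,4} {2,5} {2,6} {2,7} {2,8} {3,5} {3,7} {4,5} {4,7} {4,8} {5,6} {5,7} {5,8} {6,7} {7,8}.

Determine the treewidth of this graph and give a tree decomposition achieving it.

Treewidth 4.
One optimal decomposition is:
Bags: B1 = {1, 2, 3, 5, 7}  B2 = {1, 2, 4, 5, 7}  B3 = {2, 4, 5, 7, 8}  B4 = {1, 2, 5, 6, 7}
Tree: B1–B2, B2–B3, B2–B4

Every bag has size at most 5, so the width is 5 − 1 = 4 and tw(G) ≤ 4. On the other hand G contains the 5-clique {2, 4, 5, 7, 8}. A clique must lie in a single bag of any decomposition, so no decomposition can have width below 4. Hence tw(G) = 4 exactly.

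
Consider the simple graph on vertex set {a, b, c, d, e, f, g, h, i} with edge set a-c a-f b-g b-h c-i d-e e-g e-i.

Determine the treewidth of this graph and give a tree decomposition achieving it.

The largest bag has 2 vertices, giving width 1; this decomposition certifies tw(G) ≤ 1. Since G has at least one edge (e.g. i–e), it is not an edgeless graph, so tw(G) ≥ 1. The upper and lower bounds meet at 1, so that is the treewidth.

Treewidth 1.
One optimal decomposition is:
Bags: B1 = {e, i}  B2 = {c, i}  B3 = {a, c}  B4 = {e, g}  B5 = {b, g}  B6 = {d, e}  B7 = {a, f}  B8 = {b, h}
Tree: B1–B2, B2–B3, B1–B4, B4–B5, B4–B6, B3–B7, B5–B8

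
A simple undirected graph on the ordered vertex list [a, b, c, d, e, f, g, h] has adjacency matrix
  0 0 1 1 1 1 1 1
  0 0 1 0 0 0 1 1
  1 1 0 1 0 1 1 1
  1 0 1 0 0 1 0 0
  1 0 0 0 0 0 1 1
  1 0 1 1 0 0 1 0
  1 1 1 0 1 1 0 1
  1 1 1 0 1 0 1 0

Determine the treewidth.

A width-3 tree decomposition is:
Bags: B1 = {a, c, d, f}  B2 = {a, c, f, g}  B3 = {a, c, g, h}  B4 = {b, c, g, h}  B5 = {a, e, g, h}
Tree: B1–B2, B2–B3, B3–B4, B3–B5
The largest bag has 4 vertices, giving width 3; this decomposition certifies tw(G) ≤ 3. For the lower bound, the 4 vertices {a, c, d, f} are pairwise adjacent, and any tree decomposition puts a clique entirely inside one bag — forcing width ≥ 3. Combining the bounds, tw(G) = 3.

3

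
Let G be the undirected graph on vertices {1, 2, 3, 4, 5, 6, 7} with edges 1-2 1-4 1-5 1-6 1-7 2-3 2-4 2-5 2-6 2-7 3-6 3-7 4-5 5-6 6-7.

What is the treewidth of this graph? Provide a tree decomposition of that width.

Treewidth 3.
One optimal decomposition is:
Bags: B1 = {1, 2, 4, 5}  B2 = {1, 2, 5, 6}  B3 = {1, 2, 6, 7}  B4 = {2, 3, 6, 7}
Tree: B1–B2, B2–B3, B3–B4

Every bag has size at most 4, so the width is 4 − 1 = 3 and tw(G) ≤ 3. Conversely, {1, 2, 4, 5} is a clique of size 4, and the vertices of any clique must share a bag in every tree decomposition; so some bag has ≥ 4 vertices and tw(G) ≥ 3. Therefore the treewidth is 3.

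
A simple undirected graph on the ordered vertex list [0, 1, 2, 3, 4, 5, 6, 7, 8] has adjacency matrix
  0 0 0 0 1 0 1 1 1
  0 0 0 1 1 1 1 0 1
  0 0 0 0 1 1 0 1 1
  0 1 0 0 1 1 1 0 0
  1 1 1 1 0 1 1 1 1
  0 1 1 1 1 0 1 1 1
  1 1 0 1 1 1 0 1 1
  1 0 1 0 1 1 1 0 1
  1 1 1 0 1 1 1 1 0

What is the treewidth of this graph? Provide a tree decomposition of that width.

Treewidth 4.
One optimal decomposition is:
Bags: B1 = {1, 4, 5, 6, 8}  B2 = {4, 5, 6, 7, 8}  B3 = {0, 4, 6, 7, 8}  B4 = {1, 3, 4, 5, 6}  B5 = {2, 4, 5, 7, 8}
Tree: B1–B2, B2–B3, B1–B4, B2–B5

Each bag holds 5 vertices, so the decomposition has width 4, which upper-bounds the treewidth. On the other hand G contains the 5-clique {0, 4, 6, 7, 8}. A clique must lie in a single bag of any decomposition, so no decomposition can have width below 4. Therefore the treewidth is 4.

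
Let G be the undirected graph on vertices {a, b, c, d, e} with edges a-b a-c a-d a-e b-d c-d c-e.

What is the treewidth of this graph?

2

A width-2 tree decomposition is:
Bags: B1 = {a, c, e}  B2 = {a, c, d}  B3 = {a, b, d}
Tree: B1–B2, B2–B3
The largest bag has 3 vertices, giving width 2; this decomposition certifies tw(G) ≤ 2. For the lower bound, the 3 vertices {a, c, d} are pairwise adjacent, and any tree decomposition puts a clique entirely inside one bag — forcing width ≥ 2. Combining the bounds, tw(G) = 2.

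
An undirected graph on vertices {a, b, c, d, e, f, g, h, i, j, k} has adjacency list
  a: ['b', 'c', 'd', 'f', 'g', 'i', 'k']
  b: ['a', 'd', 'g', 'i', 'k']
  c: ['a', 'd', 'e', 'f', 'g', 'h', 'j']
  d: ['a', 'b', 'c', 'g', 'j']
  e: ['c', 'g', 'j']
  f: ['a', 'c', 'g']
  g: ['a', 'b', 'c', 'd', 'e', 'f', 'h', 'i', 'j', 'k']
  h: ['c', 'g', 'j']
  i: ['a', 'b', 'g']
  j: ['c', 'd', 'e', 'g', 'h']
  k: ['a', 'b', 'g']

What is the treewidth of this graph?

3

A width-3 tree decomposition is:
Bags: B1 = {a, b, d, g}  B2 = {a, b, g, i}  B3 = {a, c, d, g}  B4 = {a, b, g, k}  B5 = {c, d, g, j}  B6 = {a, c, f, g}  B7 = {c, e, g, j}  B8 = {c, g, h, j}
Tree: B1–B2, B1–B3, B2–B4, B3–B5, B3–B6, B5–B7, B7–B8
The largest bag has 4 vertices, giving width 3; this decomposition certifies tw(G) ≤ 3. On the other hand G contains the 4-clique {a, c, d, g}. A clique must lie in a single bag of any decomposition, so no decomposition can have width below 3. The upper and lower bounds meet at 3, so that is the treewidth.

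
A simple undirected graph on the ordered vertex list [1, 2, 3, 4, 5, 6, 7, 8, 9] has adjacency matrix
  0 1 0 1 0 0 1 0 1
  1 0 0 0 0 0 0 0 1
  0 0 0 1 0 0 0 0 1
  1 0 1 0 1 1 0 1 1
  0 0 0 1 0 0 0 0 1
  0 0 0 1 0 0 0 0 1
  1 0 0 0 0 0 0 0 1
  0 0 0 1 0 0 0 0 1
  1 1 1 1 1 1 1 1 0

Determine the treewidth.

A width-2 tree decomposition is:
Bags: B1 = {1, 4, 9}  B2 = {4, 8, 9}  B3 = {4, 5, 9}  B4 = {4, 6, 9}  B5 = {1, 2, 9}  B6 = {1, 7, 9}  B7 = {3, 4, 9}
Tree: B1–B2, B2–B3, B2–B4, B1–B5, B1–B6, B2–B7
The largest bag has 3 vertices, giving width 2; this decomposition certifies tw(G) ≤ 2. On the other hand G contains the 3-clique {1, 2, 9}. A clique must lie in a single bag of any decomposition, so no decomposition can have width below 2. Hence tw(G) = 2 exactly.

2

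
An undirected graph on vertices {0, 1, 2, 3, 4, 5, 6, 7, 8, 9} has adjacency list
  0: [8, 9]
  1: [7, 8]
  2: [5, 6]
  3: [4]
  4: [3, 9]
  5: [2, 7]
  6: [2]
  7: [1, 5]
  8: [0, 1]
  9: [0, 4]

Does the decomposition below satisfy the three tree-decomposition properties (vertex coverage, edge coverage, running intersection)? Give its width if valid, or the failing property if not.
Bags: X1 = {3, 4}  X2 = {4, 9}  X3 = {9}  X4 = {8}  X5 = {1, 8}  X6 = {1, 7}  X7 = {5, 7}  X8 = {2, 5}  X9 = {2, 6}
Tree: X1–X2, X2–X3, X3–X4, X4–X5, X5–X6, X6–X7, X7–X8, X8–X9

A tree decomposition must satisfy three properties: every vertex lies in some bag; for every edge, both endpoints lie together in some bag; and for every vertex, the bags containing it form a connected subtree. Here vertex 0 appears in no bag, so the decomposition is invalid.

No — vertex 0 appears in no bag.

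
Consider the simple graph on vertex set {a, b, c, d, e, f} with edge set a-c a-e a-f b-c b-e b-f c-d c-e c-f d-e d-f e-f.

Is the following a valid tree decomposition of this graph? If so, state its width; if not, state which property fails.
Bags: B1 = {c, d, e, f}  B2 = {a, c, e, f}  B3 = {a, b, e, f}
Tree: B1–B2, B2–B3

A tree decomposition must satisfy three properties: every vertex lies in some bag; for every edge, both endpoints lie together in some bag; and for every vertex, the bags containing it form a connected subtree. Here edge (c,b) lies in no bag, so the decomposition is invalid.

No — edge (c,b) lies in no bag.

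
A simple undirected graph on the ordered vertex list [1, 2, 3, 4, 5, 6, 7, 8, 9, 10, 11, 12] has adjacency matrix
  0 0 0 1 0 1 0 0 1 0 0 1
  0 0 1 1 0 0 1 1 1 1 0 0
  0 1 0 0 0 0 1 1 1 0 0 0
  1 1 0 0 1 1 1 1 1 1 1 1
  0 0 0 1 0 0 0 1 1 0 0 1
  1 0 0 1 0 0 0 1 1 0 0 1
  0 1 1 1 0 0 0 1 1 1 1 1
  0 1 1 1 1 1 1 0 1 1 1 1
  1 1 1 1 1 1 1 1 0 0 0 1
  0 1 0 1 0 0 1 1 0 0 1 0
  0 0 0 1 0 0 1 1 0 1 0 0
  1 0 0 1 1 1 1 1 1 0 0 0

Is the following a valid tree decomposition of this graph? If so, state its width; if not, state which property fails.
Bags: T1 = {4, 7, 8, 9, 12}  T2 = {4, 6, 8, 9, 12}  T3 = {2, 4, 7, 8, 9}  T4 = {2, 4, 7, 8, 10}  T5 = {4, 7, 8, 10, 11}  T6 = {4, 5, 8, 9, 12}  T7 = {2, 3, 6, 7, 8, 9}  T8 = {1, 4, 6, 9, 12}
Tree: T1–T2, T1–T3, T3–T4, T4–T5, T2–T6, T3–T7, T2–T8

No — bags containing vertex 6 are not connected in the tree.

A tree decomposition must satisfy three properties: every vertex lies in some bag; for every edge, both endpoints lie together in some bag; and for every vertex, the bags containing it form a connected subtree. Here bags containing vertex 6 are not connected in the tree, so the decomposition is invalid.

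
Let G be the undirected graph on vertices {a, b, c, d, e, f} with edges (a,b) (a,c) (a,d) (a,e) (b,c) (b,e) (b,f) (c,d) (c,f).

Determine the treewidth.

A width-2 tree decomposition is:
Bags: B1 = {a, c, d}  B2 = {a, b, c}  B3 = {b, c, f}  B4 = {a, b, e}
Tree: B1–B2, B2–B3, B2–B4
The largest bag has 3 vertices, giving width 2; this decomposition certifies tw(G) ≤ 2. On the other hand G contains the 3-clique {a, b, e}. A clique must lie in a single bag of any decomposition, so no decomposition can have width below 2. Combining the bounds, tw(G) = 2.

2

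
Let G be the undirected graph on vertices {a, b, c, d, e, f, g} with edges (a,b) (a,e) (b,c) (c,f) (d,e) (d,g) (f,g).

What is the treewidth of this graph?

A width-2 tree decomposition is:
Bags: B1 = {a, b, e}  B2 = {b, d, e}  B3 = {b, d, g}  B4 = {b, f, g}  B5 = {b, c, f}
Tree: B1–B2, B2–B3, B3–B4, B4–B5
Every bag has size at most 3, so the width is 3 − 1 = 2 and tw(G) ≤ 2. Since b–a–e–d–g–f–c–b is a cycle in G, G is not acyclic. Forests are exactly the graphs of treewidth ≤ 1, so tw(G) ≥ 2. Combining the bounds, tw(G) = 2.

2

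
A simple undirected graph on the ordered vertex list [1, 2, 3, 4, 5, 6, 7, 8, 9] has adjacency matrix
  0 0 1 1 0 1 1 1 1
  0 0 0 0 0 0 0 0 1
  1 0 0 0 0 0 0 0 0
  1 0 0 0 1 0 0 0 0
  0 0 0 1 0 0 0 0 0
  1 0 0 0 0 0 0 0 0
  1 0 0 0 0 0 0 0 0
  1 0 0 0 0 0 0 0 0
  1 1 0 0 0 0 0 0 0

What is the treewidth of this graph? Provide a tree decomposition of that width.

Every bag has size at most 2, so the width is 2 − 1 = 1 and tw(G) ≤ 1. G has an edge, so its treewidth is at least 1. Combining the bounds, tw(G) = 1.

Treewidth 1.
One optimal decomposition is:
Bags: B1 = {1, 4}  B2 = {1, 3}  B3 = {4, 5}  B4 = {1, 7}  B5 = {1, 9}  B6 = {2, 9}  B7 = {1, 8}  B8 = {1, 6}
Tree: B1–B2, B1–B3, B2–B4, B2–B5, B5–B6, B2–B7, B1–B8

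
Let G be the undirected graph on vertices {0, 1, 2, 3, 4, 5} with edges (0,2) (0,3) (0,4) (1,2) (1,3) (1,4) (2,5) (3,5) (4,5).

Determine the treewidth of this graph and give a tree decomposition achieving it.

Treewidth 3.
One optimal decomposition is:
Bags: B1 = {0, 1, 2, 5}  B2 = {0, 1, 3, 5}  B3 = {0, 1, 4, 5}
Tree: B1–B2, B2–B3

Each bag holds 4 vertices, so the decomposition has width 3, which upper-bounds the treewidth. For the lower bound: the 4 vertex sets {1,2}, {0,3}, {5}, {4} are disjoint, each induces a connected subgraph, and every pair is joined by at least one edge of G. Contracting each set to a single vertex therefore yields K_{4} as a minor, and since treewidth is minor-monotone, tw(G) ≥ tw(K_{4}) = 3. Hence tw(G) = 3 exactly.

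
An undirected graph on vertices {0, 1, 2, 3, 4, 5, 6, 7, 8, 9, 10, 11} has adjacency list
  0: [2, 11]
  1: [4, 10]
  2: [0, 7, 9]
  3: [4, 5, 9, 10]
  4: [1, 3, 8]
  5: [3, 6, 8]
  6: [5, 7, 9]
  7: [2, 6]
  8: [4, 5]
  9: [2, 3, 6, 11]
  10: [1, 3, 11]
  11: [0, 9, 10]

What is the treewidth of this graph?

A width-3 tree decomposition is:
Bags: B1 = {1, 4, 8, 10}  B2 = {3, 4, 8, 10}  B3 = {3, 5, 8, 10}  B4 = {3, 5, 10, 11}  B5 = {3, 5, 9, 11}  B6 = {5, 6, 9, 11}  B7 = {0, 6, 9, 11}  B8 = {0, 2, 6, 9}  B9 = {0, 2, 6, 7}
Tree: B1–B2, B2–B3, B3–B4, B4–B5, B5–B6, B6–B7, B7–B8, B8–B9
Every bag has size at most 4, so the width is 4 − 1 = 3 and tw(G) ≤ 3. For the lower bound: the 4 vertex sets {1,4,8}, {10}, {3}, {5,6,9,11} are disjoint, each induces a connected subgraph, and every pair is joined by at least one edge of G. Contracting each set to a single vertex therefore yields K_{4} as a minor, and since treewidth is minor-monotone, tw(G) ≥ tw(K_{4}) = 3. Combining the bounds, tw(G) = 3.

3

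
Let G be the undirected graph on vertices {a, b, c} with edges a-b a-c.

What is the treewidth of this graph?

1

A width-1 tree decomposition is:
Bags: B1 = {a, c}  B2 = {a, b}
Tree: B1–B2
Every bag has size at most 2, so the width is 2 − 1 = 1 and tw(G) ≤ 1. Any graph with an edge has treewidth ≥ 1, and G has the edge a–c. The upper and lower bounds meet at 1, so that is the treewidth.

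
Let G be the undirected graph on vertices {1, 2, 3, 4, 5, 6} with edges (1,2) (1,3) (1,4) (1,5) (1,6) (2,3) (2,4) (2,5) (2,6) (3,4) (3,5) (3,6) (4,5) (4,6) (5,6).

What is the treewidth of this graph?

5

A width-5 tree decomposition is:
Bags: B1 = {1, 2, 3, 4, 5, 6}
Tree: (single bag)
A single bag containing all 6 vertices is trivially a valid decomposition of width 5. Conversely, {1, 2, 3, 4, 5, 6} is a clique of size 6, and the vertices of any clique must share a bag in every tree decomposition; so some bag has ≥ 6 vertices and tw(G) ≥ 5. The upper and lower bounds meet at 5, so that is the treewidth.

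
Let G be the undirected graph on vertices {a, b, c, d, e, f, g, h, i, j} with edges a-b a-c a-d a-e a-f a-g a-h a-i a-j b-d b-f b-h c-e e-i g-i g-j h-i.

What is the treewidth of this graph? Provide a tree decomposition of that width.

Treewidth 2.
Bags: B1 = {a, h, i}  B2 = {a, b, h}  B3 = {a, g, i}  B4 = {a, e, i}  B5 = {a, b, d}  B6 = {a, g, j}  B7 = {a, b, f}  B8 = {a, c, e}
Tree: B1–B2, B1–B3, B3–B4, B2–B5, B3–B6, B2–B7, B4–B8

The largest bag has 3 vertices, giving width 2; this decomposition certifies tw(G) ≤ 2. For the lower bound, the 3 vertices {a, g, j} are pairwise adjacent, and any tree decomposition puts a clique entirely inside one bag — forcing width ≥ 2. Hence tw(G) = 2 exactly.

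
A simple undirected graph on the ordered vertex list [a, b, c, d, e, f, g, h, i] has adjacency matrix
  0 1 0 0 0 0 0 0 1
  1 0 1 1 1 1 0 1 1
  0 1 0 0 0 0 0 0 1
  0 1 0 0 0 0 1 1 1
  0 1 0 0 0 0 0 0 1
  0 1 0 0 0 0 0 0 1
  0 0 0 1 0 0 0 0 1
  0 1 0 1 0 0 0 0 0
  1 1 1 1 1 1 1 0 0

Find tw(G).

A width-2 tree decomposition is:
Bags: B1 = {b, d, i}  B2 = {b, d, h}  B3 = {b, e, i}  B4 = {b, f, i}  B5 = {b, c, i}  B6 = {d, g, i}  B7 = {a, b, i}
Tree: B1–B2, B1–B3, B1–B4, B3–B5, B1–B6, B5–B7
The largest bag has 3 vertices, giving width 2; this decomposition certifies tw(G) ≤ 2. Conversely, {d, g, i} is a clique of size 3, and the vertices of any clique must share a bag in every tree decomposition; so some bag has ≥ 3 vertices and tw(G) ≥ 2. Combining the bounds, tw(G) = 2.

2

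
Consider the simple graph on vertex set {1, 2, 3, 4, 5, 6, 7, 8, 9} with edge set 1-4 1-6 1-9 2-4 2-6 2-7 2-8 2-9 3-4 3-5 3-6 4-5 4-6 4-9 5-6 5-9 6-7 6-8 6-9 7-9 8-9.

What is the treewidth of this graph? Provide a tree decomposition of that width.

Treewidth 3.
One such decomposition:
Bags: B1 = {4, 5, 6, 9}  B2 = {2, 4, 6, 9}  B3 = {1, 4, 6, 9}  B4 = {2, 6, 8, 9}  B5 = {2, 6, 7, 9}  B6 = {3, 4, 5, 6}
Tree: B1–B2, B1–B3, B2–B4, B4–B5, B1–B6

Every bag has size at most 4, so the width is 4 − 1 = 3 and tw(G) ≤ 3. On the other hand G contains the 4-clique {1, 4, 6, 9}. A clique must lie in a single bag of any decomposition, so no decomposition can have width below 3. The upper and lower bounds meet at 3, so that is the treewidth.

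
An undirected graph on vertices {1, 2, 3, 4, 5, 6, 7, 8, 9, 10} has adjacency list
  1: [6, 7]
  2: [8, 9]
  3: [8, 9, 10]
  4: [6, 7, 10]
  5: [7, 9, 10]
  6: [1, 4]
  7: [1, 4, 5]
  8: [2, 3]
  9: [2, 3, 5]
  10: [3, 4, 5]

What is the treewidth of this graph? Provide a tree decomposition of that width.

Treewidth 2.
One optimal decomposition is:
Bags: B1 = {1, 4, 6}  B2 = {1, 4, 7}  B3 = {4, 7, 10}  B4 = {5, 7, 10}  B5 = {3, 5, 10}  B6 = {3, 5, 9}  B7 = {3, 8, 9}  B8 = {2, 8, 9}
Tree: B1–B2, B2–B3, B3–B4, B4–B5, B5–B6, B6–B7, B7–B8

Each bag holds 3 vertices, so the decomposition has width 2, which upper-bounds the treewidth. The edges 6–1–7–4–6 form a cycle, so G is not a tree and its treewidth is at least 2. Hence tw(G) = 2 exactly.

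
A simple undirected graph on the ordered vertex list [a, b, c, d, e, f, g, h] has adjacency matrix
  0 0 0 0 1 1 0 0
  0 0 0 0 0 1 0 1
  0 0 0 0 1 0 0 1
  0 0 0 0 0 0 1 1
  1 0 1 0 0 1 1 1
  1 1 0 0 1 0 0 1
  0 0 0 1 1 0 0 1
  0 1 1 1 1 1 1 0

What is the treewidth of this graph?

A width-2 tree decomposition is:
Bags: B1 = {e, g, h}  B2 = {d, g, h}  B3 = {c, e, h}  B4 = {e, f, h}  B5 = {a, e, f}  B6 = {b, f, h}
Tree: B1–B2, B1–B3, B1–B4, B4–B5, B4–B6
Each bag holds 3 vertices, so the decomposition has width 2, which upper-bounds the treewidth. Conversely, {d, g, h} is a clique of size 3, and the vertices of any clique must share a bag in every tree decomposition; so some bag has ≥ 3 vertices and tw(G) ≥ 2. Hence tw(G) = 2 exactly.

2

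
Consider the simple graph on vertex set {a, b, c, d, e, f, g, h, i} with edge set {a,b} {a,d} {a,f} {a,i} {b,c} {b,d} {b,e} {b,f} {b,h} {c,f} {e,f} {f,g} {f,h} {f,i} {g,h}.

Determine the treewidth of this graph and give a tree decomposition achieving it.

The largest bag has 3 vertices, giving width 2; this decomposition certifies tw(G) ≤ 2. Conversely, {a, b, d} is a clique of size 3, and the vertices of any clique must share a bag in every tree decomposition; so some bag has ≥ 3 vertices and tw(G) ≥ 2. Combining the bounds, tw(G) = 2.

Treewidth 2.
One optimal decomposition is:
Bags: B1 = {a, b, f}  B2 = {b, e, f}  B3 = {a, f, i}  B4 = {b, f, h}  B5 = {a, b, d}  B6 = {f, g, h}  B7 = {b, c, f}
Tree: B1–B2, B1–B3, B2–B4, B1–B5, B4–B6, B4–B7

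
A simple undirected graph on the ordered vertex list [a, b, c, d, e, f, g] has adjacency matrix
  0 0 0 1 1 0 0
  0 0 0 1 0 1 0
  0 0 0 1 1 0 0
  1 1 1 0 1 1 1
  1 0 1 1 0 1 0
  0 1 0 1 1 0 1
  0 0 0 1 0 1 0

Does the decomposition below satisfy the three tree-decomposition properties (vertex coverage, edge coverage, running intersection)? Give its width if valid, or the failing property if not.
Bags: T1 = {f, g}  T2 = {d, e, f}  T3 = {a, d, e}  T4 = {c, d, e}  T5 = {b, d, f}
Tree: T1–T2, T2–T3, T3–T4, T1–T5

A tree decomposition must satisfy three properties: every vertex lies in some bag; for every edge, both endpoints lie together in some bag; and for every vertex, the bags containing it form a connected subtree. Here edge (d,g) lies in no bag, so the decomposition is invalid.

No — edge (d,g) lies in no bag.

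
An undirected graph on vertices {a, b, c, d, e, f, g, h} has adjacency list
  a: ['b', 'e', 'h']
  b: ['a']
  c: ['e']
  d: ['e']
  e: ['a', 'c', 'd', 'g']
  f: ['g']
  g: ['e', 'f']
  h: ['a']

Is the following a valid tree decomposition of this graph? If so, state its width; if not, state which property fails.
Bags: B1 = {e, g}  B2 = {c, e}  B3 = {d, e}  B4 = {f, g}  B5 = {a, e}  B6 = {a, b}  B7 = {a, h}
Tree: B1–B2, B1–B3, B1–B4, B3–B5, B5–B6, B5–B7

Yes; width 1.

Every vertex of G appears in some bag (union = {a, b, c, d, e, f, g, h}); every edge is covered by a bag; and for each vertex v the set of bags containing v is connected in the bag tree. The decomposition is therefore valid. The largest bag has 2 vertices, so the width is 1.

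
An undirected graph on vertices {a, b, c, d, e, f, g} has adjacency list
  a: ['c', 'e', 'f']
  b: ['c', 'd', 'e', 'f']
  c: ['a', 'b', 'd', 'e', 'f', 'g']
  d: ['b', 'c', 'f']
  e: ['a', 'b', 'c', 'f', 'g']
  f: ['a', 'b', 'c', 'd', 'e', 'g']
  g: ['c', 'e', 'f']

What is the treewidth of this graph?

A width-3 tree decomposition is:
Bags: B1 = {b, c, e, f}  B2 = {c, e, f, g}  B3 = {a, c, e, f}  B4 = {b, c, d, f}
Tree: B1–B2, B1–B3, B1–B4
Each bag holds 4 vertices, so the decomposition has width 3, which upper-bounds the treewidth. Conversely, {b, c, d, f} is a clique of size 4, and the vertices of any clique must share a bag in every tree decomposition; so some bag has ≥ 4 vertices and tw(G) ≥ 3. The upper and lower bounds meet at 3, so that is the treewidth.

3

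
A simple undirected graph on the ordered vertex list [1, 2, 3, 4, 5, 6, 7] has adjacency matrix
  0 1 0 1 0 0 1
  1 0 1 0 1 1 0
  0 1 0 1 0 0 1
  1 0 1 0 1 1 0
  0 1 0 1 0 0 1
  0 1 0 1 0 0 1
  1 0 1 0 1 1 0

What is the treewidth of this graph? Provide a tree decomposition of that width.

Every bag has size at most 4, so the width is 4 − 1 = 3 and tw(G) ≤ 3. For the lower bound: the 4 vertex sets {1,7}, {3,4}, {2}, {5} are disjoint, each induces a connected subgraph, and every pair is joined by at least one edge of G. Contracting each set to a single vertex therefore yields K_{4} as a minor, and since treewidth is minor-monotone, tw(G) ≥ tw(K_{4}) = 3. Hence tw(G) = 3 exactly.

Treewidth 3.
One such decomposition:
Bags: B1 = {1, 2, 4, 7}  B2 = {2, 3, 4, 7}  B3 = {2, 4, 5, 7}  B4 = {2, 4, 6, 7}
Tree: B1–B2, B2–B3, B3–B4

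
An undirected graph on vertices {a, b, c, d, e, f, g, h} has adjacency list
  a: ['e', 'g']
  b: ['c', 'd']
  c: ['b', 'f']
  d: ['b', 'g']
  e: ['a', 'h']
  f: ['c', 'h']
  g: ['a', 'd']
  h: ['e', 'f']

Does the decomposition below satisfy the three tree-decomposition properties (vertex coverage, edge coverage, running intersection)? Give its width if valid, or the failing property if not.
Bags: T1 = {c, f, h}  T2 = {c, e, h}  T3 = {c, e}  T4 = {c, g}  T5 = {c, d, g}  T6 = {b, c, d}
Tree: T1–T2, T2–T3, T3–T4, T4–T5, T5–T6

No — vertex a appears in no bag.

A tree decomposition must satisfy three properties: every vertex lies in some bag; for every edge, both endpoints lie together in some bag; and for every vertex, the bags containing it form a connected subtree. Here vertex a appears in no bag, so the decomposition is invalid.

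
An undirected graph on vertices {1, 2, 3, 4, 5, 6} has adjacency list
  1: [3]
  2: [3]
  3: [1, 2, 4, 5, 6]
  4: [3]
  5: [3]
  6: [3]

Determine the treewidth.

A width-1 tree decomposition is:
Bags: B1 = {1, 3}  B2 = {3, 5}  B3 = {3, 4}  B4 = {3, 6}  B5 = {2, 3}
Tree: B1–B2, B2–B3, B1–B4, B2–B5
Each bag holds 2 vertices, so the decomposition has width 1, which upper-bounds the treewidth. G has an edge, so its treewidth is at least 1. The upper and lower bounds meet at 1, so that is the treewidth.

1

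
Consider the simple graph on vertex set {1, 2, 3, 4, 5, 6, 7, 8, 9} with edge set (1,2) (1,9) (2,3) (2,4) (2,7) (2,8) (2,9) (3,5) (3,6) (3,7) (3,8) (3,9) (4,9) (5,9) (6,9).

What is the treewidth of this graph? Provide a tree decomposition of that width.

Treewidth 2.
One such decomposition:
Bags: B1 = {2, 4, 9}  B2 = {2, 3, 9}  B3 = {3, 5, 9}  B4 = {2, 3, 8}  B5 = {2, 3, 7}  B6 = {3, 6, 9}  B7 = {1, 2, 9}
Tree: B1–B2, B2–B3, B2–B4, B2–B5, B2–B6, B1–B7

The largest bag has 3 vertices, giving width 2; this decomposition certifies tw(G) ≤ 2. For the lower bound, the 3 vertices {1, 2, 9} are pairwise adjacent, and any tree decomposition puts a clique entirely inside one bag — forcing width ≥ 2. Hence tw(G) = 2 exactly.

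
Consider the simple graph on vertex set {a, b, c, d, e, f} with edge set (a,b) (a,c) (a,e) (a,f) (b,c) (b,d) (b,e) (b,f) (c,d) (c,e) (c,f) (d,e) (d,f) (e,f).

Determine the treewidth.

4

A width-4 tree decomposition is:
Bags: B1 = {b, c, d, e, f}  B2 = {a, b, c, e, f}
Tree: B1–B2
The largest bag has 5 vertices, giving width 4; this decomposition certifies tw(G) ≤ 4. Conversely, {b, c, d, e, f} is a clique of size 5, and the vertices of any clique must share a bag in every tree decomposition; so some bag has ≥ 5 vertices and tw(G) ≥ 4. The upper and lower bounds meet at 4, so that is the treewidth.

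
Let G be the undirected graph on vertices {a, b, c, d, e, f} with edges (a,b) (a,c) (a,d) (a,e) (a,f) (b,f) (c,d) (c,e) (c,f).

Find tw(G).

A width-2 tree decomposition is:
Bags: B1 = {a, c, f}  B2 = {a, c, d}  B3 = {a, c, e}  B4 = {a, b, f}
Tree: B1–B2, B1–B3, B1–B4
The largest bag has 3 vertices, giving width 2; this decomposition certifies tw(G) ≤ 2. On the other hand G contains the 3-clique {a, c, d}. A clique must lie in a single bag of any decomposition, so no decomposition can have width below 2. Hence tw(G) = 2 exactly.

2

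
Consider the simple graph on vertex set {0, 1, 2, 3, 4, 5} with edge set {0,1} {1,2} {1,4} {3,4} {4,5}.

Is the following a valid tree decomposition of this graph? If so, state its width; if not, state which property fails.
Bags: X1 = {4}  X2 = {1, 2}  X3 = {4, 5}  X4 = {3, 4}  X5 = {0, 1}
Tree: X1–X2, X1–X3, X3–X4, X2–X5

A tree decomposition must satisfy three properties: every vertex lies in some bag; for every edge, both endpoints lie together in some bag; and for every vertex, the bags containing it form a connected subtree. Here edge (1,4) lies in no bag, so the decomposition is invalid.

No — edge (1,4) lies in no bag.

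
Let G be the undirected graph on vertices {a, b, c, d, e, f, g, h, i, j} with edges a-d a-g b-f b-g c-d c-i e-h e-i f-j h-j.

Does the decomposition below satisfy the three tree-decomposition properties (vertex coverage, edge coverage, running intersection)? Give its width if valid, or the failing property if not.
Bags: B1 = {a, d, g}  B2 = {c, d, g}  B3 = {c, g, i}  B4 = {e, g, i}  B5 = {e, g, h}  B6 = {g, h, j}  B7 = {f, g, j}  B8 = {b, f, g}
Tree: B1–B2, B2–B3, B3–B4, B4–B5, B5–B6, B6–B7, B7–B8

Yes; width 2.

Vertex coverage: the bags together contain {a, b, c, d, e, f, g, h, i, j}, the full vertex set. Edge coverage: each edge of G has both endpoints in at least one bag. Running intersection: for every vertex, the bags containing it form a connected subtree. All three properties hold, so this is a valid tree decomposition of width max|bag| − 1 = 2, and hence tw(G) ≤ 2.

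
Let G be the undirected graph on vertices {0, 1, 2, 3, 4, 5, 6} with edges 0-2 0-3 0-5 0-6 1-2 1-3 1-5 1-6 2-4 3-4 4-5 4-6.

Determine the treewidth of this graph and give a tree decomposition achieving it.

Every bag has size at most 4, so the width is 4 − 1 = 3 and tw(G) ≤ 3. For the lower bound: the 4 vertex sets {3,4}, {1,5}, {0}, {2} are disjoint, each induces a connected subgraph, and every pair is joined by at least one edge of G. Contracting each set to a single vertex therefore yields K_{4} as a minor, and since treewidth is minor-monotone, tw(G) ≥ tw(K_{4}) = 3. Combining the bounds, tw(G) = 3.

Treewidth 3.
One such decomposition:
Bags: B1 = {0, 1, 3, 4}  B2 = {0, 1, 4, 5}  B3 = {0, 1, 2, 4}  B4 = {0, 1, 4, 6}
Tree: B1–B2, B2–B3, B3–B4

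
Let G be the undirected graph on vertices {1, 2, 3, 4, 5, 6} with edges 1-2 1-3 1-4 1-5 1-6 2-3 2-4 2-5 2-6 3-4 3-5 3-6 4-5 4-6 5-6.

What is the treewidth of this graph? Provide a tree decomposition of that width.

Treewidth 5.
One optimal decomposition is:
Bags: B1 = {1, 2, 3, 4, 5, 6}
Tree: (single bag)

With just one bag of size 6, the width is 6 − 1 = 5, so tw(G) ≤ 5. Conversely, {1, 2, 3, 4, 5, 6} is a clique of size 6, and the vertices of any clique must share a bag in every tree decomposition; so some bag has ≥ 6 vertices and tw(G) ≥ 5. Hence tw(G) = 5 exactly.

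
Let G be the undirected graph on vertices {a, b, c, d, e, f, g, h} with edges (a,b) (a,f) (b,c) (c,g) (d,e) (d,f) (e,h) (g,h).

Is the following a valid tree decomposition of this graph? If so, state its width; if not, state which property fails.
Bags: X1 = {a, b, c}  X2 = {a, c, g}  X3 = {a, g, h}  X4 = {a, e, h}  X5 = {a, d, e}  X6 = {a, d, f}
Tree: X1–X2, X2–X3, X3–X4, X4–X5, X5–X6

Yes; width 2.

Every vertex of G appears in some bag (union = {a, b, c, d, e, f, g, h}); every edge is covered by a bag; and for each vertex v the set of bags containing v is connected in the bag tree. The decomposition is therefore valid. The largest bag has 3 vertices, so the width is 2.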